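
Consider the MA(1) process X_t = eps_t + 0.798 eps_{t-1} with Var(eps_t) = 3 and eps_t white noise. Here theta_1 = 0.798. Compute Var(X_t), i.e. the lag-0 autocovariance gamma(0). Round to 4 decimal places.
\gamma(0) = 4.9104

For an MA(q) process X_t = eps_t + sum_i theta_i eps_{t-i} with
Var(eps_t) = sigma^2, the variance is
  gamma(0) = sigma^2 * (1 + sum_i theta_i^2).
  sum_i theta_i^2 = (0.798)^2 = 0.636804.
  gamma(0) = 3 * (1 + 0.636804) = 3 * 1.636804 = 4.910412, which rounds to 4.9104.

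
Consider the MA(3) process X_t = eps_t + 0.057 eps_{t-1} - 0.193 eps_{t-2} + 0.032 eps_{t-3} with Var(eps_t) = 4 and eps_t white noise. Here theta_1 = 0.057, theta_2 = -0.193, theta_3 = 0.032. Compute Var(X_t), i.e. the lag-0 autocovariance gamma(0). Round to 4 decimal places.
\gamma(0) = 4.1661

For an MA(q) process X_t = eps_t + sum_i theta_i eps_{t-i} with
Var(eps_t) = sigma^2, the variance is
  gamma(0) = sigma^2 * (1 + sum_i theta_i^2).
  sum_i theta_i^2 = (0.057)^2 + (-0.193)^2 + (0.032)^2 = 0.003249 + 0.037249 + 0.001024 = 0.041522.
  gamma(0) = 4 * (1 + 0.041522) = 4 * 1.041522 = 4.166088, which rounds to 4.1661.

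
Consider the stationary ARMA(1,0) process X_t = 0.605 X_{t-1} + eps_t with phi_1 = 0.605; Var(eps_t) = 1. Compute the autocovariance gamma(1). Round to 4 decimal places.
\gamma(1) = 0.9543

Multiply the model equation by X_{t-k} and take expectations. With theta_0 = psi_0 = 1 and psi_j the MA(infinity) weights, this gives
  gamma(k) - sum_i phi_i gamma(k-i) = c_k,
  c_k = sigma^2 * sum_{j=k..q} theta_j psi_{j-k}   (c_k = 0 for k > q),
using gamma(-m) = gamma(m).
Pure AR (q = 0): c_0 = sigma^2 = 1, c_k = 0 for k >= 1.
Equations for k = 0 and k = 1 (AR order 1):
  gamma(0) = phi_1 gamma(1) + c_0
  gamma(1) = phi_1 gamma(0) + c_1
Substituting the second into the first: gamma(0) (1 - phi_1^2) = c_0 + phi_1 c_1, so
  gamma(0) = c_0 / (1 - phi_1^2) = 1 / (1 - (0.605)^2) = 1 / 0.633975 = 1.577349.
  gamma(1) = phi_1 gamma(0) = (0.605)(1.577349) = 0.954296.
Therefore gamma(1) = 0.9543 (to 4 decimal places).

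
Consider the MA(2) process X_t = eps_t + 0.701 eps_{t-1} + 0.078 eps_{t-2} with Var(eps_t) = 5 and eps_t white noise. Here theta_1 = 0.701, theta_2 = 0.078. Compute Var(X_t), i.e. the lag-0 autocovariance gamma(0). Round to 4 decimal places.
\gamma(0) = 7.4874

For an MA(q) process X_t = eps_t + sum_i theta_i eps_{t-i} with
Var(eps_t) = sigma^2, the variance is
  gamma(0) = sigma^2 * (1 + sum_i theta_i^2).
  sum_i theta_i^2 = (0.701)^2 + (0.078)^2 = 0.491401 + 0.006084 = 0.497485.
  gamma(0) = 5 * (1 + 0.497485) = 5 * 1.497485 = 7.487425, which rounds to 7.4874.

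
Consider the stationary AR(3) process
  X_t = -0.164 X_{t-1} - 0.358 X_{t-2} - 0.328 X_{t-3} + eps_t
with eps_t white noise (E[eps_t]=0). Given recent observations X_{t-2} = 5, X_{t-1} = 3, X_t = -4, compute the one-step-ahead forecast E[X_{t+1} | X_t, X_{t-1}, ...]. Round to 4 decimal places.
E[X_{t+1} \mid \mathcal F_t] = -2.0580

For an AR(p) model X_t = c + sum_i phi_i X_{t-i} + eps_t, the
one-step-ahead conditional mean is
  E[X_{t+1} | X_t, ...] = c + sum_i phi_i X_{t+1-i}.
Substitute known values:
  E[X_{t+1} | ...] = (-0.164) * (-4) + (-0.358) * (3) + (-0.328) * (5)
                   = -2.0580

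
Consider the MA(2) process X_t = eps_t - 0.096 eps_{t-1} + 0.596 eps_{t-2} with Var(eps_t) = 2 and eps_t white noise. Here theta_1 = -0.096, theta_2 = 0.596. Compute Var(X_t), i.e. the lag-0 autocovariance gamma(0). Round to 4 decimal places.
\gamma(0) = 2.7289

For an MA(q) process X_t = eps_t + sum_i theta_i eps_{t-i} with
Var(eps_t) = sigma^2, the variance is
  gamma(0) = sigma^2 * (1 + sum_i theta_i^2).
  sum_i theta_i^2 = (-0.096)^2 + (0.596)^2 = 0.009216 + 0.355216 = 0.364432.
  gamma(0) = 2 * (1 + 0.364432) = 2 * 1.364432 = 2.728864, which rounds to 2.7289.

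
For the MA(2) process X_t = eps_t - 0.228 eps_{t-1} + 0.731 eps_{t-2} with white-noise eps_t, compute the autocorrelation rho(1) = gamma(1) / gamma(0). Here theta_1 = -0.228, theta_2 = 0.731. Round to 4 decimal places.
\rho(1) = -0.2488

For an MA(q) process with theta_0 = 1, the autocovariance is
  gamma(k) = sigma^2 * sum_{i=0..q-k} theta_i * theta_{i+k},
and rho(k) = gamma(k) / gamma(0). Sigma^2 cancels.
  numerator   = (1)*(-0.228) + (-0.228)*(0.731) = -0.394668.
  denominator = (1)^2 + (-0.228)^2 + (0.731)^2 = 1.586345.
  rho(1) = -0.394668 / 1.586345 = -0.2488.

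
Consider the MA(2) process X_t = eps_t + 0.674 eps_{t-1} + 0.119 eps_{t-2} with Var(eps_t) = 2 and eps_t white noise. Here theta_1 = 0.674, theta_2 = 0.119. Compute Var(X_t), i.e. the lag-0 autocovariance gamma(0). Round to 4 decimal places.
\gamma(0) = 2.9369

For an MA(q) process X_t = eps_t + sum_i theta_i eps_{t-i} with
Var(eps_t) = sigma^2, the variance is
  gamma(0) = sigma^2 * (1 + sum_i theta_i^2).
  sum_i theta_i^2 = (0.674)^2 + (0.119)^2 = 0.454276 + 0.014161 = 0.468437.
  gamma(0) = 2 * (1 + 0.468437) = 2 * 1.468437 = 2.936874, which rounds to 2.9369.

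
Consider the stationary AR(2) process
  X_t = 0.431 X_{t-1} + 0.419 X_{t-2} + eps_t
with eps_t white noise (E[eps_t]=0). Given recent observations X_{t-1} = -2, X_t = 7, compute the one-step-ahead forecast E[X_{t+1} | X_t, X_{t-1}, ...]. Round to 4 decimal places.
E[X_{t+1} \mid \mathcal F_t] = 2.1790

For an AR(p) model X_t = c + sum_i phi_i X_{t-i} + eps_t, the
one-step-ahead conditional mean is
  E[X_{t+1} | X_t, ...] = c + sum_i phi_i X_{t+1-i}.
Substitute known values:
  E[X_{t+1} | ...] = (0.431) * (7) + (0.419) * (-2)
                   = 2.1790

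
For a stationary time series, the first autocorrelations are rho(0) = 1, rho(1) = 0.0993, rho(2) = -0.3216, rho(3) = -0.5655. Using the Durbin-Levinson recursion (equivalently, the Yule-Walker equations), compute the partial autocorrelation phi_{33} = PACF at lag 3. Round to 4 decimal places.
\phi_{33} = -0.5569

The PACF at lag k is phi_{kk}, the last component of the solution
to the Yule-Walker system G_k phi = r_k where
  (G_k)_{ij} = rho(|i - j|), (r_k)_i = rho(i), i,j = 1..k.
Equivalently, Durbin-Levinson gives phi_{kk} iteratively:
  phi_{11} = rho(1)
  phi_{kk} = [rho(k) - sum_{j=1..k-1} phi_{k-1,j} rho(k-j)]
            / [1 - sum_{j=1..k-1} phi_{k-1,j} rho(j)],
  phi_{k,j} = phi_{k-1,j} - phi_{kk} phi_{k-1,k-j},  j = 1..k-1.
Step k = 1:
  phi_11 = rho(1) = 0.0993.
Step k = 2:
  phi_22 = [rho(2) - phi_11 rho(1)] / [1 - phi_11 rho(1)] = [-0.3216 - (0.0993)(0.0993)] / [1 - (0.0993)(0.0993)]
         = -0.33146049 / 0.99013951 = -0.334761.
  Update: phi_21 = phi_11 - phi_22 phi_11 = 0.0993 - (-0.334761)(0.0993) = 0.132542.
Step k = 3:
  phi_33 = [rho(3) - phi_21 rho(2) - phi_22 rho(1)] / [1 - phi_21 rho(1) - phi_22 rho(2)]
    numerator   = -0.5655 - (0.132542)(-0.3216) - (-0.334761)(0.0993) = -0.48963275
    denominator = 1 - (0.132542)(0.0993) - (-0.334761)(-0.3216) = 0.87917933
  phi_33 = -0.48963275 / 0.87917933 = -0.5569.
Therefore phi_{33} = -0.5569.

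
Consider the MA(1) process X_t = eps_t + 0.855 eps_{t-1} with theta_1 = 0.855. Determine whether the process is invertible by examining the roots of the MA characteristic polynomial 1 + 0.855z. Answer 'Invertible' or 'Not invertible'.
\text{Invertible}

The MA(q) characteristic polynomial is P(z) = 1 + 0.855z.
Invertibility requires all roots to lie outside the unit circle, i.e. |z| > 1 for every root.
This is linear in z: 1 + (0.855) z = 0  =>  z = -1/(0.855) = -1.169591,  |z| = 1.169591.
Moduli of all roots: 1.1696.
All moduli strictly greater than 1? Yes.
Verdict: Invertible.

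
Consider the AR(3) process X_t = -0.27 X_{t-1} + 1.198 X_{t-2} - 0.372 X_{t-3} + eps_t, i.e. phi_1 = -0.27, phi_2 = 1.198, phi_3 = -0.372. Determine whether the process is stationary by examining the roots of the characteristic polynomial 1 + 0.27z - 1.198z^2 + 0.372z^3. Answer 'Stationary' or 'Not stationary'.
\text{Not stationary}

The AR(p) characteristic polynomial is P(z) = 1 + 0.27z - 1.198z^2 + 0.372z^3.
Stationarity requires all roots to lie outside the unit circle, i.e. |z| > 1 for every root.
Degree 3: look for a simple real root z0 first, then factor out (1 - z/z0) and solve the remaining quadratic.
Testing z0 = 2.5: P(2.5) = 1 + (0.27)(2.5) + (-1.198)(2.5)^2 + (0.372)(2.5)^3
  = 1 + (0.675) + (-7.4875) + (5.8125) = 0.  So z_0 = 2.5 is a root, |z_0| = 2.5.
Divide out the factor (1 - 0.4 z) = (1 - z/z0) (since 1/z0 = 0.4):
  P(z) = (1 - 0.4 z)(1 + (0.67) z + (-0.93) z^2)
  [check: z-coef 0.67 - (0.4) = 0.27; z^2-coef -0.93 - (0.4)(0.67) = -1.198; z^3-coef -(0.4)(-0.93) = 0.372.]
Remaining roots from the quadratic factor 1 + (0.67) z + (-0.93) z^2:
  Set 1 + (0.67) z + (-0.93) z^2 = 0, i.e. a z^2 + b z + c = 0 with a = -0.93, b = 0.67, c = 1.
  Discriminant D = b^2 - 4ac = (0.67)^2 - 4*(-0.93)*1 = 0.4489 - (-3.72) = 4.1689.
  D >= 0, so the roots are real: z = (-b +/- sqrt(D)) / (2a) = (-0.67 +/- 2.041788) / (-1.86).
    z_1 = (-0.67 + 2.041788) / (-1.86) = -0.7375,   |z_1| = 0.7375.
    z_2 = (-0.67 - 2.041788) / (-1.86) = 1.458,   |z_2| = 1.458.
Moduli of all roots: 2.5000, 0.7375, 1.4580.
All moduli strictly greater than 1? No.
Verdict: Not stationary.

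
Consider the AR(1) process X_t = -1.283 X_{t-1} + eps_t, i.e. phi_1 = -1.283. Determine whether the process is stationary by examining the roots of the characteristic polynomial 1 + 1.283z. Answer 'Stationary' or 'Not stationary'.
\text{Not stationary}

The AR(p) characteristic polynomial is P(z) = 1 + 1.283z.
Stationarity requires all roots to lie outside the unit circle, i.e. |z| > 1 for every root.
This is linear in z: 1 + (1.283) z = 0  =>  z = -1/(1.283) = -0.779423,  |z| = 0.779423.
Moduli of all roots: 0.7794.
All moduli strictly greater than 1? No.
Verdict: Not stationary.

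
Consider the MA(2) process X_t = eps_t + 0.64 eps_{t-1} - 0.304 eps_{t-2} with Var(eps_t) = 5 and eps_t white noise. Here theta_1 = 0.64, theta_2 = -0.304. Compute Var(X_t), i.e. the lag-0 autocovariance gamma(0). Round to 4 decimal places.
\gamma(0) = 7.5101

For an MA(q) process X_t = eps_t + sum_i theta_i eps_{t-i} with
Var(eps_t) = sigma^2, the variance is
  gamma(0) = sigma^2 * (1 + sum_i theta_i^2).
  sum_i theta_i^2 = (0.64)^2 + (-0.304)^2 = 0.4096 + 0.092416 = 0.502016.
  gamma(0) = 5 * (1 + 0.502016) = 5 * 1.502016 = 7.51008, which rounds to 7.5101.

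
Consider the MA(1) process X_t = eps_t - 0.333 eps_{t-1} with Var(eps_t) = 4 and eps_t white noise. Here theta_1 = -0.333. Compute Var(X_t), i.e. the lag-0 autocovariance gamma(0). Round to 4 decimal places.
\gamma(0) = 4.4436

For an MA(q) process X_t = eps_t + sum_i theta_i eps_{t-i} with
Var(eps_t) = sigma^2, the variance is
  gamma(0) = sigma^2 * (1 + sum_i theta_i^2).
  sum_i theta_i^2 = (-0.333)^2 = 0.110889.
  gamma(0) = 4 * (1 + 0.110889) = 4 * 1.110889 = 4.443556, which rounds to 4.4436.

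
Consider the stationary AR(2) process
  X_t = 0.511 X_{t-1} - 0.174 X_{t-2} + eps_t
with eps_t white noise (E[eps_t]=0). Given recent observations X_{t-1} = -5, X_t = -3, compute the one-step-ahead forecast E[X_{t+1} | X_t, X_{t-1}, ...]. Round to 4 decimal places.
E[X_{t+1} \mid \mathcal F_t] = -0.6630

For an AR(p) model X_t = c + sum_i phi_i X_{t-i} + eps_t, the
one-step-ahead conditional mean is
  E[X_{t+1} | X_t, ...] = c + sum_i phi_i X_{t+1-i}.
Substitute known values:
  E[X_{t+1} | ...] = (0.511) * (-3) + (-0.174) * (-5)
                   = -0.6630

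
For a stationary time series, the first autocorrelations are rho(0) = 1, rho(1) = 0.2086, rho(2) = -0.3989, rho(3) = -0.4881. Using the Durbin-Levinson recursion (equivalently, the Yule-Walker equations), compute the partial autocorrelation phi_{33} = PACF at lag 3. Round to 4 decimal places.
\phi_{33} = -0.3590

The PACF at lag k is phi_{kk}, the last component of the solution
to the Yule-Walker system G_k phi = r_k where
  (G_k)_{ij} = rho(|i - j|), (r_k)_i = rho(i), i,j = 1..k.
Equivalently, Durbin-Levinson gives phi_{kk} iteratively:
  phi_{11} = rho(1)
  phi_{kk} = [rho(k) - sum_{j=1..k-1} phi_{k-1,j} rho(k-j)]
            / [1 - sum_{j=1..k-1} phi_{k-1,j} rho(j)],
  phi_{k,j} = phi_{k-1,j} - phi_{kk} phi_{k-1,k-j},  j = 1..k-1.
Step k = 1:
  phi_11 = rho(1) = 0.2086.
Step k = 2:
  phi_22 = [rho(2) - phi_11 rho(1)] / [1 - phi_11 rho(1)] = [-0.3989 - (0.2086)(0.2086)] / [1 - (0.2086)(0.2086)]
         = -0.44241396 / 0.95648604 = -0.462541.
  Update: phi_21 = phi_11 - phi_22 phi_11 = 0.2086 - (-0.462541)(0.2086) = 0.305086.
Step k = 3:
  phi_33 = [rho(3) - phi_21 rho(2) - phi_22 rho(1)] / [1 - phi_21 rho(1) - phi_22 rho(2)]
    numerator   = -0.4881 - (0.305086)(-0.3989) - (-0.462541)(0.2086) = -0.26991514
    denominator = 1 - (0.305086)(0.2086) - (-0.462541)(-0.3989) = 0.75185147
  phi_33 = -0.26991514 / 0.75185147 = -0.359.
Therefore phi_{33} = -0.3590.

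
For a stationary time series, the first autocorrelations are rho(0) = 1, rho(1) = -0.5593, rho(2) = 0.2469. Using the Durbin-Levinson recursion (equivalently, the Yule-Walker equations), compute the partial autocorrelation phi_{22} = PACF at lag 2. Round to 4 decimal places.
\phi_{22} = -0.0959

The PACF at lag k is phi_{kk}, the last component of the solution
to the Yule-Walker system G_k phi = r_k where
  (G_k)_{ij} = rho(|i - j|), (r_k)_i = rho(i), i,j = 1..k.
Equivalently, Durbin-Levinson gives phi_{kk} iteratively:
  phi_{11} = rho(1)
  phi_{kk} = [rho(k) - sum_{j=1..k-1} phi_{k-1,j} rho(k-j)]
            / [1 - sum_{j=1..k-1} phi_{k-1,j} rho(j)],
  phi_{k,j} = phi_{k-1,j} - phi_{kk} phi_{k-1,k-j},  j = 1..k-1.
Step k = 1:
  phi_11 = rho(1) = -0.5593.
Step k = 2:
  phi_22 = [rho(2) - phi_11 rho(1)] / [1 - phi_11 rho(1)] = [0.2469 - (-0.5593)(-0.5593)] / [1 - (-0.5593)(-0.5593)]
         = -0.06591649 / 0.68718351 = -0.0959.
Therefore phi_{22} = -0.0959.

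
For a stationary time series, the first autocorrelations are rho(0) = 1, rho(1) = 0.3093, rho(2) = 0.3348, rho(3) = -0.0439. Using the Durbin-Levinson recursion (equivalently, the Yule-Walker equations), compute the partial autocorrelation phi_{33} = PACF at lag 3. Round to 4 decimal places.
\phi_{33} = -0.2400

The PACF at lag k is phi_{kk}, the last component of the solution
to the Yule-Walker system G_k phi = r_k where
  (G_k)_{ij} = rho(|i - j|), (r_k)_i = rho(i), i,j = 1..k.
Equivalently, Durbin-Levinson gives phi_{kk} iteratively:
  phi_{11} = rho(1)
  phi_{kk} = [rho(k) - sum_{j=1..k-1} phi_{k-1,j} rho(k-j)]
            / [1 - sum_{j=1..k-1} phi_{k-1,j} rho(j)],
  phi_{k,j} = phi_{k-1,j} - phi_{kk} phi_{k-1,k-j},  j = 1..k-1.
Step k = 1:
  phi_11 = rho(1) = 0.3093.
Step k = 2:
  phi_22 = [rho(2) - phi_11 rho(1)] / [1 - phi_11 rho(1)] = [0.3348 - (0.3093)(0.3093)] / [1 - (0.3093)(0.3093)]
         = 0.23913351 / 0.90433351 = 0.264431.
  Update: phi_21 = phi_11 - phi_22 phi_11 = 0.3093 - (0.264431)(0.3093) = 0.227512.
Step k = 3:
  phi_33 = [rho(3) - phi_21 rho(2) - phi_22 rho(1)] / [1 - phi_21 rho(1) - phi_22 rho(2)]
    numerator   = -0.0439 - (0.227512)(0.3348) - (0.264431)(0.3093) = -0.20185929
    denominator = 1 - (0.227512)(0.3093) - (0.264431)(0.3348) = 0.84109928
  phi_33 = -0.20185929 / 0.84109928 = -0.24.
Therefore phi_{33} = -0.2400.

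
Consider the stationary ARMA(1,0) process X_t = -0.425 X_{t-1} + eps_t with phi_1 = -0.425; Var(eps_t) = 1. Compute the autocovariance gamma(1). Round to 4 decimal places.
\gamma(1) = -0.5187

Multiply the model equation by X_{t-k} and take expectations. With theta_0 = psi_0 = 1 and psi_j the MA(infinity) weights, this gives
  gamma(k) - sum_i phi_i gamma(k-i) = c_k,
  c_k = sigma^2 * sum_{j=k..q} theta_j psi_{j-k}   (c_k = 0 for k > q),
using gamma(-m) = gamma(m).
Pure AR (q = 0): c_0 = sigma^2 = 1, c_k = 0 for k >= 1.
Equations for k = 0 and k = 1 (AR order 1):
  gamma(0) = phi_1 gamma(1) + c_0
  gamma(1) = phi_1 gamma(0) + c_1
Substituting the second into the first: gamma(0) (1 - phi_1^2) = c_0 + phi_1 c_1, so
  gamma(0) = c_0 / (1 - phi_1^2) = 1 / (1 - (-0.425)^2) = 1 / 0.819375 = 1.220442.
  gamma(1) = phi_1 gamma(0) = (-0.425)(1.220442) = -0.518688.
Therefore gamma(1) = -0.5187 (to 4 decimal places).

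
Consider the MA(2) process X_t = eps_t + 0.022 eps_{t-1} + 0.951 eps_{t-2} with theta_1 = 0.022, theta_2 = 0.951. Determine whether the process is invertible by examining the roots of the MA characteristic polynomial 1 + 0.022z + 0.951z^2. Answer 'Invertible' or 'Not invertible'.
\text{Invertible}

The MA(q) characteristic polynomial is P(z) = 1 + 0.022z + 0.951z^2.
Invertibility requires all roots to lie outside the unit circle, i.e. |z| > 1 for every root.
Set 1 + (0.022) z + (0.951) z^2 = 0, i.e. a z^2 + b z + c = 0 with a = 0.951, b = 0.022, c = 1.
Discriminant D = b^2 - 4ac = (0.022)^2 - 4*(0.951)*1 = 0.000484 - (3.804) = -3.803516.
D < 0, so the roots are the complex-conjugate pair z = (-b +/- i sqrt(-D)) / (2a) = -0.0116 +/- 1.0254i.
For a conjugate pair |z|^2 = z * conj(z) = (product of roots) = c/a = 1/(0.951) = 1.051525, so |z| = sqrt(1.051525) = 1.0254 for both roots.
Moduli of all roots: 1.0254, 1.0254.
All moduli strictly greater than 1? Yes.
Verdict: Invertible.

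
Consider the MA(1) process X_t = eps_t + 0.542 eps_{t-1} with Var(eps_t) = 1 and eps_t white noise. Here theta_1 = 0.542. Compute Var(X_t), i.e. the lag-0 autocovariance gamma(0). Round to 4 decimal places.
\gamma(0) = 1.2938

For an MA(q) process X_t = eps_t + sum_i theta_i eps_{t-i} with
Var(eps_t) = sigma^2, the variance is
  gamma(0) = sigma^2 * (1 + sum_i theta_i^2).
  sum_i theta_i^2 = (0.542)^2 = 0.293764.
  gamma(0) = 1 * (1 + 0.293764) = 1 * 1.293764 = 1.293764, which rounds to 1.2938.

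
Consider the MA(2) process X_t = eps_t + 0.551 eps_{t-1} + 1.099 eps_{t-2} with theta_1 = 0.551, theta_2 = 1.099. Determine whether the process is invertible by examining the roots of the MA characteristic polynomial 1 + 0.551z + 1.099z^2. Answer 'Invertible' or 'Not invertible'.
\text{Not invertible}

The MA(q) characteristic polynomial is P(z) = 1 + 0.551z + 1.099z^2.
Invertibility requires all roots to lie outside the unit circle, i.e. |z| > 1 for every root.
Set 1 + (0.551) z + (1.099) z^2 = 0, i.e. a z^2 + b z + c = 0 with a = 1.099, b = 0.551, c = 1.
Discriminant D = b^2 - 4ac = (0.551)^2 - 4*(1.099)*1 = 0.303601 - (4.396) = -4.092399.
D < 0, so the roots are the complex-conjugate pair z = (-b +/- i sqrt(-D)) / (2a) = -0.2507 +/- 0.9204i.
For a conjugate pair |z|^2 = z * conj(z) = (product of roots) = c/a = 1/(1.099) = 0.909918, so |z| = sqrt(0.909918) = 0.9539 for both roots.
Moduli of all roots: 0.9539, 0.9539.
All moduli strictly greater than 1? No.
Verdict: Not invertible.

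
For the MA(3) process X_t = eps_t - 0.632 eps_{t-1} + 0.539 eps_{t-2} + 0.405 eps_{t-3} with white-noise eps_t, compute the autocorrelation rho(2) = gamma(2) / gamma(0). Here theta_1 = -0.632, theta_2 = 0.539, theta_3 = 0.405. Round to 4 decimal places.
\rho(2) = 0.1527

For an MA(q) process with theta_0 = 1, the autocovariance is
  gamma(k) = sigma^2 * sum_{i=0..q-k} theta_i * theta_{i+k},
and rho(k) = gamma(k) / gamma(0). Sigma^2 cancels.
  numerator   = (1)*(0.539) + (-0.632)*(0.405) = 0.28304.
  denominator = (1)^2 + (-0.632)^2 + (0.539)^2 + (0.405)^2 = 1.85397.
  rho(2) = 0.28304 / 1.85397 = 0.1527.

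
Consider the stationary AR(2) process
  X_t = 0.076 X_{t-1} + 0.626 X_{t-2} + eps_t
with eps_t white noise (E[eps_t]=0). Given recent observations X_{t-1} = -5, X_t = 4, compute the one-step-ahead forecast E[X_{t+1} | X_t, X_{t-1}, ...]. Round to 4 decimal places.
E[X_{t+1} \mid \mathcal F_t] = -2.8260

For an AR(p) model X_t = c + sum_i phi_i X_{t-i} + eps_t, the
one-step-ahead conditional mean is
  E[X_{t+1} | X_t, ...] = c + sum_i phi_i X_{t+1-i}.
Substitute known values:
  E[X_{t+1} | ...] = (0.076) * (4) + (0.626) * (-5)
                   = -2.8260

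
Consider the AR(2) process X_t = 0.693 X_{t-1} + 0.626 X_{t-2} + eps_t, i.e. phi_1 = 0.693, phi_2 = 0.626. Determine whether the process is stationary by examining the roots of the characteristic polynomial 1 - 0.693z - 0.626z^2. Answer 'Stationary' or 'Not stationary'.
\text{Not stationary}

The AR(p) characteristic polynomial is P(z) = 1 - 0.693z - 0.626z^2.
Stationarity requires all roots to lie outside the unit circle, i.e. |z| > 1 for every root.
Set 1 + (-0.693) z + (-0.626) z^2 = 0, i.e. a z^2 + b z + c = 0 with a = -0.626, b = -0.693, c = 1.
Discriminant D = b^2 - 4ac = (-0.693)^2 - 4*(-0.626)*1 = 0.480249 - (-2.504) = 2.984249.
D >= 0, so the roots are real: z = (-b +/- sqrt(D)) / (2a) = (0.693 +/- 1.727498) / (-1.252).
  z_1 = (0.693 + 1.727498) / (-1.252) = -1.9333,   |z_1| = 1.9333.
  z_2 = (0.693 - 1.727498) / (-1.252) = 0.8263,   |z_2| = 0.8263.
Moduli of all roots: 1.9333, 0.8263.
All moduli strictly greater than 1? No.
Verdict: Not stationary.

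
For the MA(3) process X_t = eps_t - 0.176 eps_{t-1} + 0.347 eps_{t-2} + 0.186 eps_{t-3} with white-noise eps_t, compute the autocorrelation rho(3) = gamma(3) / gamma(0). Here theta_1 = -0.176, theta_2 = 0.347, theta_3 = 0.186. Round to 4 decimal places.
\rho(3) = 0.1568

For an MA(q) process with theta_0 = 1, the autocovariance is
  gamma(k) = sigma^2 * sum_{i=0..q-k} theta_i * theta_{i+k},
and rho(k) = gamma(k) / gamma(0). Sigma^2 cancels.
  numerator   = (1)*(0.186) = 0.186.
  denominator = (1)^2 + (-0.176)^2 + (0.347)^2 + (0.186)^2 = 1.185981.
  rho(3) = 0.186 / 1.185981 = 0.1568.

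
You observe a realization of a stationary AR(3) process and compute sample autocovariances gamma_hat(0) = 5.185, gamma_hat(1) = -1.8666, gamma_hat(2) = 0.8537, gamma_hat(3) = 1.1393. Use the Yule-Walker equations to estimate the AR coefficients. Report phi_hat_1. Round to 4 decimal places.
\hat\phi_{1} = -0.3590

The Yule-Walker equations for an AR(p) process read, in matrix form,
  Gamma_p phi = r_p,   with   (Gamma_p)_{ij} = gamma(|i - j|),
                       (r_p)_i = gamma(i),   i,j = 1..p.
Substitute the sample gammas (Toeplitz matrix and right-hand side of size 3):
  Gamma_p = [[5.185, -1.8666, 0.8537], [-1.8666, 5.185, -1.8666], [0.8537, -1.8666, 5.185]]
  r_p     = [-1.8666, 0.8537, 1.1393]
Written out (R1..R3):
  (R1) 5.185 phi_1 - 1.8666 phi_2 + 0.8537 phi_3 = -1.8666
  (R2) -1.8666 phi_1 + 5.185 phi_2 - 1.8666 phi_3 = 0.8537
  (R3) 0.8537 phi_1 - 1.8666 phi_2 + 5.185 phi_3 = 1.1393
Gaussian elimination:
  R2 <- R2 - (-1.8666/5.185) R1 = R2 - (-0.36) R1:  4.513024 phi_2 - 1.559268 phi_3 = 0.181724
  R3 <- R3 - (0.8537/5.185) R1 = R3 - (0.164648) R1:  -1.559268 phi_2 + 5.04444 phi_3 = 1.446632
  R3 <- R3 - (-1.559268/4.513024) R2 = R3 - (-0.345504) R2:  4.505707 phi_3 = 1.509418
Back-substitution:
  phi_hat_3 = 1.509418 / 4.505707 = 0.335001
  phi_hat_2 = (0.181724 - (-1.559268)(0.335001)) / 4.513024 = 0.156011
  phi_hat_1 = (-1.8666 - (-1.8666)(0.156011) - (0.8537)(0.335001)) / 5.185 = -0.358993
So phi_hat = [-0.3590, 0.1560, 0.3350].
Therefore phi_hat_1 = -0.3590.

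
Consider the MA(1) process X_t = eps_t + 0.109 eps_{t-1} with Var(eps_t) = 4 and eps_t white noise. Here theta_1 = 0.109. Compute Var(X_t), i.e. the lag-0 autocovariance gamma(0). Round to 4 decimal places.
\gamma(0) = 4.0475

For an MA(q) process X_t = eps_t + sum_i theta_i eps_{t-i} with
Var(eps_t) = sigma^2, the variance is
  gamma(0) = sigma^2 * (1 + sum_i theta_i^2).
  sum_i theta_i^2 = (0.109)^2 = 0.011881.
  gamma(0) = 4 * (1 + 0.011881) = 4 * 1.011881 = 4.047524, which rounds to 4.0475.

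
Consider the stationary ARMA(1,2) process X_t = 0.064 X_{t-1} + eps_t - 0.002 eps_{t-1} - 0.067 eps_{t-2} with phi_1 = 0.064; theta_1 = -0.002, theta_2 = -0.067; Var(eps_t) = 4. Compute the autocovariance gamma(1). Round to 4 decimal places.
\gamma(1) = 0.2334

Multiply the model equation by X_{t-k} and take expectations. With theta_0 = psi_0 = 1 and psi_j the MA(infinity) weights, this gives
  gamma(k) - sum_i phi_i gamma(k-i) = c_k,
  c_k = sigma^2 * sum_{j=k..q} theta_j psi_{j-k}   (c_k = 0 for k > q),
using gamma(-m) = gamma(m).
psi-weights needed (psi_j = theta_j + sum_i phi_i psi_{j-i}):
  psi_1 = theta_1 + phi_1 = -0.002 + (0.064) = 0.062
  psi_2 = theta_2 + phi_1 psi_1 = -0.067 + (0.064)(0.062) = -0.063032
Right-hand sides:
  c_0 = sigma^2 (1 + theta_1 psi_1 + theta_2 psi_2) = 4 * (1 + (-0.002)(0.062) + (-0.067)(-0.063032)) = 4 * 1.004099 = 4.016397
  c_1 = sigma^2 (theta_1 + theta_2 psi_1) = 4 * (-0.002 + (-0.067)(0.062)) = -0.024616
  c_2 = sigma^2 theta_2 = 4 * (-0.067) = -0.268
Equations for k = 0 and k = 1 (AR order 1):
  gamma(0) = phi_1 gamma(1) + c_0
  gamma(1) = phi_1 gamma(0) + c_1
Substituting the second into the first: gamma(0) (1 - phi_1^2) = c_0 + phi_1 c_1, so
  gamma(0) = (c_0 + phi_1 c_1) / (1 - phi_1^2) = (4.016397 + (0.064)(-0.024616)) / (1 - (0.064)^2) = 4.014821 / 0.995904 = 4.031333.
  gamma(1) = phi_1 gamma(0) + c_1 = (0.064)(4.031333) + (-0.024616) = 0.233389.
Therefore gamma(1) = 0.2334 (to 4 decimal places).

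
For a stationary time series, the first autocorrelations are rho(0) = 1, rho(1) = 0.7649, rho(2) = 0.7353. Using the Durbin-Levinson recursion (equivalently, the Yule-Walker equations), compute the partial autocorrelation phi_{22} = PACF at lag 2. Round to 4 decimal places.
\phi_{22} = 0.3621

The PACF at lag k is phi_{kk}, the last component of the solution
to the Yule-Walker system G_k phi = r_k where
  (G_k)_{ij} = rho(|i - j|), (r_k)_i = rho(i), i,j = 1..k.
Equivalently, Durbin-Levinson gives phi_{kk} iteratively:
  phi_{11} = rho(1)
  phi_{kk} = [rho(k) - sum_{j=1..k-1} phi_{k-1,j} rho(k-j)]
            / [1 - sum_{j=1..k-1} phi_{k-1,j} rho(j)],
  phi_{k,j} = phi_{k-1,j} - phi_{kk} phi_{k-1,k-j},  j = 1..k-1.
Step k = 1:
  phi_11 = rho(1) = 0.7649.
Step k = 2:
  phi_22 = [rho(2) - phi_11 rho(1)] / [1 - phi_11 rho(1)] = [0.7353 - (0.7649)(0.7649)] / [1 - (0.7649)(0.7649)]
         = 0.15022799 / 0.41492799 = 0.3621.
Therefore phi_{22} = 0.3621.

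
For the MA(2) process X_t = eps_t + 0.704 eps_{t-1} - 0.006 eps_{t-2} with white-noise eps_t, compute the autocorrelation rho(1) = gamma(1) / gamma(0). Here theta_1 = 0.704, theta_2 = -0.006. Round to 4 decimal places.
\rho(1) = 0.4679

For an MA(q) process with theta_0 = 1, the autocovariance is
  gamma(k) = sigma^2 * sum_{i=0..q-k} theta_i * theta_{i+k},
and rho(k) = gamma(k) / gamma(0). Sigma^2 cancels.
  numerator   = (1)*(0.704) + (0.704)*(-0.006) = 0.699776.
  denominator = (1)^2 + (0.704)^2 + (-0.006)^2 = 1.495652.
  rho(1) = 0.699776 / 1.495652 = 0.4679.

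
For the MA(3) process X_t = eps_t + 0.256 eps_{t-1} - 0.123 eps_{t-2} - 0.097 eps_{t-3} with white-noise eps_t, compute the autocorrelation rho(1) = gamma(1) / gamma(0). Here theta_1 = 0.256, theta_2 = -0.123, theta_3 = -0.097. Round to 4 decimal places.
\rho(1) = 0.2169

For an MA(q) process with theta_0 = 1, the autocovariance is
  gamma(k) = sigma^2 * sum_{i=0..q-k} theta_i * theta_{i+k},
and rho(k) = gamma(k) / gamma(0). Sigma^2 cancels.
  numerator   = (1)*(0.256) + (0.256)*(-0.123) + (-0.123)*(-0.097) = 0.236443.
  denominator = (1)^2 + (0.256)^2 + (-0.123)^2 + (-0.097)^2 = 1.090074.
  rho(1) = 0.236443 / 1.090074 = 0.2169.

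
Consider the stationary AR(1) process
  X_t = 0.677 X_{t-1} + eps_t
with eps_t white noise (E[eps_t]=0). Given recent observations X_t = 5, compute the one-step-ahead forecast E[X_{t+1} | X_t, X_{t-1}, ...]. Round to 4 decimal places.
E[X_{t+1} \mid \mathcal F_t] = 3.3850

For an AR(p) model X_t = c + sum_i phi_i X_{t-i} + eps_t, the
one-step-ahead conditional mean is
  E[X_{t+1} | X_t, ...] = c + sum_i phi_i X_{t+1-i}.
Substitute known values:
  E[X_{t+1} | ...] = (0.677) * (5)
                   = 3.3850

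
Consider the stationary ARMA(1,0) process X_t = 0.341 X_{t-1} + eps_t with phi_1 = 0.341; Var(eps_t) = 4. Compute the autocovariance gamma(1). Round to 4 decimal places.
\gamma(1) = 1.5435

Multiply the model equation by X_{t-k} and take expectations. With theta_0 = psi_0 = 1 and psi_j the MA(infinity) weights, this gives
  gamma(k) - sum_i phi_i gamma(k-i) = c_k,
  c_k = sigma^2 * sum_{j=k..q} theta_j psi_{j-k}   (c_k = 0 for k > q),
using gamma(-m) = gamma(m).
Pure AR (q = 0): c_0 = sigma^2 = 4, c_k = 0 for k >= 1.
Equations for k = 0 and k = 1 (AR order 1):
  gamma(0) = phi_1 gamma(1) + c_0
  gamma(1) = phi_1 gamma(0) + c_1
Substituting the second into the first: gamma(0) (1 - phi_1^2) = c_0 + phi_1 c_1, so
  gamma(0) = c_0 / (1 - phi_1^2) = 4 / (1 - (0.341)^2) = 4 / 0.883719 = 4.526326.
  gamma(1) = phi_1 gamma(0) = (0.341)(4.526326) = 1.543477.
Therefore gamma(1) = 1.5435 (to 4 decimal places).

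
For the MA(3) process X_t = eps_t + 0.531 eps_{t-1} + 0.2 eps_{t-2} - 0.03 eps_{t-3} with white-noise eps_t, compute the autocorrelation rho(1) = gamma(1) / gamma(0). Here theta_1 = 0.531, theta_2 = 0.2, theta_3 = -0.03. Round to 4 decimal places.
\rho(1) = 0.4771

For an MA(q) process with theta_0 = 1, the autocovariance is
  gamma(k) = sigma^2 * sum_{i=0..q-k} theta_i * theta_{i+k},
and rho(k) = gamma(k) / gamma(0). Sigma^2 cancels.
  numerator   = (1)*(0.531) + (0.531)*(0.2) + (0.2)*(-0.03) = 0.6312.
  denominator = (1)^2 + (0.531)^2 + (0.2)^2 + (-0.03)^2 = 1.322861.
  rho(1) = 0.6312 / 1.322861 = 0.4771.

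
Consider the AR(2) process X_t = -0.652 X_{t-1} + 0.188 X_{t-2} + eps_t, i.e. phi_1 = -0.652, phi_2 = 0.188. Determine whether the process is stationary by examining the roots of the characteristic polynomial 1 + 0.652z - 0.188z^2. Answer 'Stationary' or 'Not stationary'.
\text{Stationary}

The AR(p) characteristic polynomial is P(z) = 1 + 0.652z - 0.188z^2.
Stationarity requires all roots to lie outside the unit circle, i.e. |z| > 1 for every root.
Set 1 + (0.652) z + (-0.188) z^2 = 0, i.e. a z^2 + b z + c = 0 with a = -0.188, b = 0.652, c = 1.
Discriminant D = b^2 - 4ac = (0.652)^2 - 4*(-0.188)*1 = 0.425104 - (-0.752) = 1.177104.
D >= 0, so the roots are real: z = (-b +/- sqrt(D)) / (2a) = (-0.652 +/- 1.084944) / (-0.376).
  z_1 = (-0.652 + 1.084944) / (-0.376) = -1.1514,   |z_1| = 1.1514.
  z_2 = (-0.652 - 1.084944) / (-0.376) = 4.6195,   |z_2| = 4.6195.
Moduli of all roots: 1.1514, 4.6195.
All moduli strictly greater than 1? Yes.
Verdict: Stationary.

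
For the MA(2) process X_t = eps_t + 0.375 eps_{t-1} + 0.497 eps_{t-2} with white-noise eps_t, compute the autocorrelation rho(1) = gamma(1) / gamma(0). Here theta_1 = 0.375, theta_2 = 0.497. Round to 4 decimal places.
\rho(1) = 0.4046

For an MA(q) process with theta_0 = 1, the autocovariance is
  gamma(k) = sigma^2 * sum_{i=0..q-k} theta_i * theta_{i+k},
and rho(k) = gamma(k) / gamma(0). Sigma^2 cancels.
  numerator   = (1)*(0.375) + (0.375)*(0.497) = 0.561375.
  denominator = (1)^2 + (0.375)^2 + (0.497)^2 = 1.387634.
  rho(1) = 0.561375 / 1.387634 = 0.4046.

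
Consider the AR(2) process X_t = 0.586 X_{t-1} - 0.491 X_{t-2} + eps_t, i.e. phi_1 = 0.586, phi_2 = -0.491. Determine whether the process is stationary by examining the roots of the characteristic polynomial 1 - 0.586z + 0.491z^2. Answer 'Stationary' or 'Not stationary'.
\text{Stationary}

The AR(p) characteristic polynomial is P(z) = 1 - 0.586z + 0.491z^2.
Stationarity requires all roots to lie outside the unit circle, i.e. |z| > 1 for every root.
Set 1 + (-0.586) z + (0.491) z^2 = 0, i.e. a z^2 + b z + c = 0 with a = 0.491, b = -0.586, c = 1.
Discriminant D = b^2 - 4ac = (-0.586)^2 - 4*(0.491)*1 = 0.343396 - (1.964) = -1.620604.
D < 0, so the roots are the complex-conjugate pair z = (-b +/- i sqrt(-D)) / (2a) = 0.5967 +/- 1.2964i.
For a conjugate pair |z|^2 = z * conj(z) = (product of roots) = c/a = 1/(0.491) = 2.03666, so |z| = sqrt(2.03666) = 1.4271 for both roots.
Moduli of all roots: 1.4271, 1.4271.
All moduli strictly greater than 1? Yes.
Verdict: Stationary.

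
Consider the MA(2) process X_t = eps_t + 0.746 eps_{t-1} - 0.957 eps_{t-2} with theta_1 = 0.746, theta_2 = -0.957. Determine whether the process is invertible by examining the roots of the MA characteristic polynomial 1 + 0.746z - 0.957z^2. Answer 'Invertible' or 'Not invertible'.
\text{Not invertible}

The MA(q) characteristic polynomial is P(z) = 1 + 0.746z - 0.957z^2.
Invertibility requires all roots to lie outside the unit circle, i.e. |z| > 1 for every root.
Set 1 + (0.746) z + (-0.957) z^2 = 0, i.e. a z^2 + b z + c = 0 with a = -0.957, b = 0.746, c = 1.
Discriminant D = b^2 - 4ac = (0.746)^2 - 4*(-0.957)*1 = 0.556516 - (-3.828) = 4.384516.
D >= 0, so the roots are real: z = (-b +/- sqrt(D)) / (2a) = (-0.746 +/- 2.093924) / (-1.914).
  z_1 = (-0.746 + 2.093924) / (-1.914) = -0.7042,   |z_1| = 0.7042.
  z_2 = (-0.746 - 2.093924) / (-1.914) = 1.4838,   |z_2| = 1.4838.
Moduli of all roots: 0.7042, 1.4838.
All moduli strictly greater than 1? No.
Verdict: Not invertible.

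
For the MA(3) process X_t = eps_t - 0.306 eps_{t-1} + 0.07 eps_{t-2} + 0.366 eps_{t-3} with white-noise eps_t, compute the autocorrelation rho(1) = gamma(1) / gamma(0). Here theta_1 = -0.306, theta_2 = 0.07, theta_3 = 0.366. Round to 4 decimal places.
\rho(1) = -0.2449

For an MA(q) process with theta_0 = 1, the autocovariance is
  gamma(k) = sigma^2 * sum_{i=0..q-k} theta_i * theta_{i+k},
and rho(k) = gamma(k) / gamma(0). Sigma^2 cancels.
  numerator   = (1)*(-0.306) + (-0.306)*(0.07) + (0.07)*(0.366) = -0.3018.
  denominator = (1)^2 + (-0.306)^2 + (0.07)^2 + (0.366)^2 = 1.232492.
  rho(1) = -0.3018 / 1.232492 = -0.2449.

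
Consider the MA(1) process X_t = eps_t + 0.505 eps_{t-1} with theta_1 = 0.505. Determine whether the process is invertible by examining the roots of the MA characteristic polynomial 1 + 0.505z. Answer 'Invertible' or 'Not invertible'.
\text{Invertible}

The MA(q) characteristic polynomial is P(z) = 1 + 0.505z.
Invertibility requires all roots to lie outside the unit circle, i.e. |z| > 1 for every root.
This is linear in z: 1 + (0.505) z = 0  =>  z = -1/(0.505) = -1.980198,  |z| = 1.980198.
Moduli of all roots: 1.9802.
All moduli strictly greater than 1? Yes.
Verdict: Invertible.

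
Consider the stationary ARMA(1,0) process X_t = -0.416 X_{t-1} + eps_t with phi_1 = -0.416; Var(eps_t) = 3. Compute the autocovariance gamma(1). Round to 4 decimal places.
\gamma(1) = -1.5092

Multiply the model equation by X_{t-k} and take expectations. With theta_0 = psi_0 = 1 and psi_j the MA(infinity) weights, this gives
  gamma(k) - sum_i phi_i gamma(k-i) = c_k,
  c_k = sigma^2 * sum_{j=k..q} theta_j psi_{j-k}   (c_k = 0 for k > q),
using gamma(-m) = gamma(m).
Pure AR (q = 0): c_0 = sigma^2 = 3, c_k = 0 for k >= 1.
Equations for k = 0 and k = 1 (AR order 1):
  gamma(0) = phi_1 gamma(1) + c_0
  gamma(1) = phi_1 gamma(0) + c_1
Substituting the second into the first: gamma(0) (1 - phi_1^2) = c_0 + phi_1 c_1, so
  gamma(0) = c_0 / (1 - phi_1^2) = 3 / (1 - (-0.416)^2) = 3 / 0.826944 = 3.627815.
  gamma(1) = phi_1 gamma(0) = (-0.416)(3.627815) = -1.509171.
Therefore gamma(1) = -1.5092 (to 4 decimal places).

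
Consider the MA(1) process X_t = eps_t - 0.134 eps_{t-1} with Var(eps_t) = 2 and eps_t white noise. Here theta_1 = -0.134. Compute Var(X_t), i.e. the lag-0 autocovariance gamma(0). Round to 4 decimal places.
\gamma(0) = 2.0359

For an MA(q) process X_t = eps_t + sum_i theta_i eps_{t-i} with
Var(eps_t) = sigma^2, the variance is
  gamma(0) = sigma^2 * (1 + sum_i theta_i^2).
  sum_i theta_i^2 = (-0.134)^2 = 0.017956.
  gamma(0) = 2 * (1 + 0.017956) = 2 * 1.017956 = 2.035912, which rounds to 2.0359.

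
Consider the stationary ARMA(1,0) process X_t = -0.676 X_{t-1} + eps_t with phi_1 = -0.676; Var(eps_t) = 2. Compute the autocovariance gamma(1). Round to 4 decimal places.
\gamma(1) = -2.4898

Multiply the model equation by X_{t-k} and take expectations. With theta_0 = psi_0 = 1 and psi_j the MA(infinity) weights, this gives
  gamma(k) - sum_i phi_i gamma(k-i) = c_k,
  c_k = sigma^2 * sum_{j=k..q} theta_j psi_{j-k}   (c_k = 0 for k > q),
using gamma(-m) = gamma(m).
Pure AR (q = 0): c_0 = sigma^2 = 2, c_k = 0 for k >= 1.
Equations for k = 0 and k = 1 (AR order 1):
  gamma(0) = phi_1 gamma(1) + c_0
  gamma(1) = phi_1 gamma(0) + c_1
Substituting the second into the first: gamma(0) (1 - phi_1^2) = c_0 + phi_1 c_1, so
  gamma(0) = c_0 / (1 - phi_1^2) = 2 / (1 - (-0.676)^2) = 2 / 0.543024 = 3.683078.
  gamma(1) = phi_1 gamma(0) = (-0.676)(3.683078) = -2.489761.
Therefore gamma(1) = -2.4898 (to 4 decimal places).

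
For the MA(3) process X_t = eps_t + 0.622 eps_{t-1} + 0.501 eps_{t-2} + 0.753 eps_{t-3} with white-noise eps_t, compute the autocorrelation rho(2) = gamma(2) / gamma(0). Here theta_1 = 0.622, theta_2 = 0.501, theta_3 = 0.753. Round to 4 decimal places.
\rho(2) = 0.4396

For an MA(q) process with theta_0 = 1, the autocovariance is
  gamma(k) = sigma^2 * sum_{i=0..q-k} theta_i * theta_{i+k},
and rho(k) = gamma(k) / gamma(0). Sigma^2 cancels.
  numerator   = (1)*(0.501) + (0.622)*(0.753) = 0.969366.
  denominator = (1)^2 + (0.622)^2 + (0.501)^2 + (0.753)^2 = 2.204894.
  rho(2) = 0.969366 / 2.204894 = 0.4396.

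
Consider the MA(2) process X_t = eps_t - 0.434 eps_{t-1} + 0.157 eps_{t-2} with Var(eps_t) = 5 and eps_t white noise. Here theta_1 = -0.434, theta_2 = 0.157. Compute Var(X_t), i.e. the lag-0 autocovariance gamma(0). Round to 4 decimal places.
\gamma(0) = 6.0650

For an MA(q) process X_t = eps_t + sum_i theta_i eps_{t-i} with
Var(eps_t) = sigma^2, the variance is
  gamma(0) = sigma^2 * (1 + sum_i theta_i^2).
  sum_i theta_i^2 = (-0.434)^2 + (0.157)^2 = 0.188356 + 0.024649 = 0.213005.
  gamma(0) = 5 * (1 + 0.213005) = 5 * 1.213005 = 6.065025, which rounds to 6.0650.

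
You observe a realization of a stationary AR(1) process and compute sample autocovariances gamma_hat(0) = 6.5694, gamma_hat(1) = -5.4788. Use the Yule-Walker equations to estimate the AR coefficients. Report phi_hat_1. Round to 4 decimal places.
\hat\phi_{1} = -0.8340

The Yule-Walker equations for an AR(p) process read, in matrix form,
  Gamma_p phi = r_p,   with   (Gamma_p)_{ij} = gamma(|i - j|),
                       (r_p)_i = gamma(i),   i,j = 1..p.
Substitute the sample gammas (Toeplitz matrix and right-hand side of size 1):
  Gamma_p = [[6.5694]]
  r_p     = [-5.4788]
With p = 1 this is the single equation gamma(0) phi_1 = gamma(1):
  phi_hat_1 = gamma(1) / gamma(0) = -5.4788 / 6.5694 = -0.8340.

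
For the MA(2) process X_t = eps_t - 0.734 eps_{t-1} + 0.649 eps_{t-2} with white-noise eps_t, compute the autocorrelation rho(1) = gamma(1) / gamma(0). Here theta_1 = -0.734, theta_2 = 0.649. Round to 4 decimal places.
\rho(1) = -0.6175

For an MA(q) process with theta_0 = 1, the autocovariance is
  gamma(k) = sigma^2 * sum_{i=0..q-k} theta_i * theta_{i+k},
and rho(k) = gamma(k) / gamma(0). Sigma^2 cancels.
  numerator   = (1)*(-0.734) + (-0.734)*(0.649) = -1.210366.
  denominator = (1)^2 + (-0.734)^2 + (0.649)^2 = 1.959957.
  rho(1) = -1.210366 / 1.959957 = -0.6175.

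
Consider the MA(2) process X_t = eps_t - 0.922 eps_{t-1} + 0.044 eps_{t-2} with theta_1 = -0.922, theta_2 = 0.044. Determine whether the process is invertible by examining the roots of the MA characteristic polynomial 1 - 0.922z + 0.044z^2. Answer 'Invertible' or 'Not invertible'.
\text{Invertible}

The MA(q) characteristic polynomial is P(z) = 1 - 0.922z + 0.044z^2.
Invertibility requires all roots to lie outside the unit circle, i.e. |z| > 1 for every root.
Set 1 + (-0.922) z + (0.044) z^2 = 0, i.e. a z^2 + b z + c = 0 with a = 0.044, b = -0.922, c = 1.
Discriminant D = b^2 - 4ac = (-0.922)^2 - 4*(0.044)*1 = 0.850084 - (0.176) = 0.674084.
D >= 0, so the roots are real: z = (-b +/- sqrt(D)) / (2a) = (0.922 +/- 0.821026) / (0.088).
  z_1 = (0.922 + 0.821026) / (0.088) = 19.8071,   |z_1| = 19.8071.
  z_2 = (0.922 - 0.821026) / (0.088) = 1.1474,   |z_2| = 1.1474.
Moduli of all roots: 19.8071, 1.1474.
All moduli strictly greater than 1? Yes.
Verdict: Invertible.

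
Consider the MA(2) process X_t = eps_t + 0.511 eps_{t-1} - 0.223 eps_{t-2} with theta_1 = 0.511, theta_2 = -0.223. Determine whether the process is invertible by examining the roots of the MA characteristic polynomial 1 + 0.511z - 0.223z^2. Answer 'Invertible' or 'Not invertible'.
\text{Invertible}

The MA(q) characteristic polynomial is P(z) = 1 + 0.511z - 0.223z^2.
Invertibility requires all roots to lie outside the unit circle, i.e. |z| > 1 for every root.
Set 1 + (0.511) z + (-0.223) z^2 = 0, i.e. a z^2 + b z + c = 0 with a = -0.223, b = 0.511, c = 1.
Discriminant D = b^2 - 4ac = (0.511)^2 - 4*(-0.223)*1 = 0.261121 - (-0.892) = 1.153121.
D >= 0, so the roots are real: z = (-b +/- sqrt(D)) / (2a) = (-0.511 +/- 1.073835) / (-0.446).
  z_1 = (-0.511 + 1.073835) / (-0.446) = -1.262,   |z_1| = 1.262.
  z_2 = (-0.511 - 1.073835) / (-0.446) = 3.5534,   |z_2| = 3.5534.
Moduli of all roots: 1.2620, 3.5534.
All moduli strictly greater than 1? Yes.
Verdict: Invertible.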